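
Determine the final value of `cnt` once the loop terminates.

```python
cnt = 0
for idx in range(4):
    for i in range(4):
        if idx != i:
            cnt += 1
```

Let's trace through this code step by step.

Initialize: cnt = 0
Entering loop: for idx in range(4):
After iteration 1: idx = 0, cnt = 3
After iteration 2: idx = 1, cnt = 6
After iteration 3: idx = 2, cnt = 9
After iteration 4: idx = 3, cnt = 12
Loop ends.

Final answer: 12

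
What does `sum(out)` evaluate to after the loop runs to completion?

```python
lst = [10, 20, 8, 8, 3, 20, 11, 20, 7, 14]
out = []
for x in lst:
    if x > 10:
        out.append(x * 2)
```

Let's trace through this code step by step.

Initialize: lst = [10, 20, 8, 8, 3, 20, 11, 20, 7, 14]
Initialize: out = []
Entering loop: for x in lst:
After iteration 1: x = 10, out = []
After iteration 2: x = 20, out = [40]
After iteration 3: x = 8, out = [40]
After iteration 4: x = 8, out = [40]
After iteration 5: x = 3, out = [40]
After iteration 6: x = 20, out = [40, 40]
After iteration 7: x = 11, out = [40, 40, 22]
After iteration 8: x = 20, out = [40, 40, 22, 40]
After iteration 9: x = 7, out = [40, 40, 22, 40]
After iteration 10: x = 14, out = [40, 40, 22, 40, 28]
Loop ends.
sum(out) = 170

Final answer: 170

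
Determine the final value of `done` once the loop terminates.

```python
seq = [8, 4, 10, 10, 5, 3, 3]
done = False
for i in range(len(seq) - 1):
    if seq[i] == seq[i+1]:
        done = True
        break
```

Let's trace through this code step by step.

Initialize: seq = [8, 4, 10, 10, 5, 3, 3]
Initialize: done = False
Entering loop: for i in range(len(seq) - 1):
After iteration 1: i = 0, done = False
After iteration 2: i = 1, done = False
After iteration 3: i = 2, done = True
Loop ends.

Final answer: True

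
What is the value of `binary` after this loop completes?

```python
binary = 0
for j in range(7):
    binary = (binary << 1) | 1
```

Let's trace through this code step by step.

Initialize: binary = 0
Entering loop: for j in range(7):
After iteration 1: j = 0, binary = 1
After iteration 2: j = 1, binary = 3
After iteration 3: j = 2, binary = 7
After iteration 4: j = 3, binary = 15
After iteration 5: j = 4, binary = 31
After iteration 6: j = 5, binary = 63
After iteration 7: j = 6, binary = 127
Loop ends.

Final answer: 127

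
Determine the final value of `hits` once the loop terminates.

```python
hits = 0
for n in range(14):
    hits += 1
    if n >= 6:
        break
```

Let's trace through this code step by step.

Initialize: hits = 0
Entering loop: for n in range(14):
After iteration 1: n = 0, hits = 1
After iteration 2: n = 1, hits = 2
After iteration 3: n = 2, hits = 3
After iteration 4: n = 3, hits = 4
After iteration 5: n = 4, hits = 5
After iteration 6: n = 5, hits = 6
After iteration 7: n = 6, hits = 7
Loop ends.

Final answer: 7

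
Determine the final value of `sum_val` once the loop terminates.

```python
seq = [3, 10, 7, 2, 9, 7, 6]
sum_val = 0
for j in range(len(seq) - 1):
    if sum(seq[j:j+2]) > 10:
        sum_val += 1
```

Let's trace through this code step by step.

Initialize: seq = [3, 10, 7, 2, 9, 7, 6]
Initialize: sum_val = 0
Entering loop: for j in range(len(seq) - 1):
After iteration 1: j = 0, sum_val = 1
After iteration 2: j = 1, sum_val = 2
After iteration 3: j = 2, sum_val = 2
After iteration 4: j = 3, sum_val = 3
After iteration 5: j = 4, sum_val = 4
After iteration 6: j = 5, sum_val = 5
Loop ends.

Final answer: 5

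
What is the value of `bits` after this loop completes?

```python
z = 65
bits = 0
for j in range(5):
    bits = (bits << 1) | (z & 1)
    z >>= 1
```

Let's trace through this code step by step.

Initialize: z = 65
Initialize: bits = 0
Entering loop: for j in range(5):
After iteration 1: j = 0, z = 32, bits = 1
After iteration 2: j = 1, z = 16, bits = 2
After iteration 3: j = 2, z = 8, bits = 4
After iteration 4: j = 3, z = 4, bits = 8
After iteration 5: j = 4, z = 2, bits = 16
Loop ends.

Final answer: 16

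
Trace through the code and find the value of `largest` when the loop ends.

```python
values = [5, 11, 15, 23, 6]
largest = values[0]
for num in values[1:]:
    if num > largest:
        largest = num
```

Let's trace through this code step by step.

Initialize: values = [5, 11, 15, 23, 6]
Initialize: largest = 5
Entering loop: for num in values[1:]:
After iteration 1: num = 11, largest = 11
After iteration 2: num = 15, largest = 15
After iteration 3: num = 23, largest = 23
After iteration 4: num = 6, largest = 23
Loop ends.

Final answer: 23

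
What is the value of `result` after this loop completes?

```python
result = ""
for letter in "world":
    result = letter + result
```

Let's trace through this code step by step.

Initialize: result = ''
Entering loop: for letter in "world":
After iteration 1: letter = 'w', result = 'w'
After iteration 2: letter = 'o', result = 'ow'
After iteration 3: letter = 'r', result = 'row'
After iteration 4: letter = 'l', result = 'lrow'
After iteration 5: letter = 'd', result = 'dlrow'
Loop ends.

Final answer: 'dlrow'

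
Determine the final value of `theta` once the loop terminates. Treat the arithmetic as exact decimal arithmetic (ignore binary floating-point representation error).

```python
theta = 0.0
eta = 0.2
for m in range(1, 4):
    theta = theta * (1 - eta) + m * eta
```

Let's trace through this code step by step.

Initialize: theta = 0.0
Initialize: eta = 0.2
Entering loop: for m in range(1, 4):
After iteration 1: m = 1, theta = 0.2
After iteration 2: m = 2, theta = 0.56
After iteration 3: m = 3, theta = 1.048
Loop ends.

Final answer: 1.048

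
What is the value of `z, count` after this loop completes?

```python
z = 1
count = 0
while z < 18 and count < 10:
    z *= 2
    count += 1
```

Let's trace through this code step by step.

Initialize: z = 1
Initialize: count = 0
Entering loop: while z < 18 and count < 10:
After iteration 1: z = 2, count = 1
After iteration 2: z = 4, count = 2
After iteration 3: z = 8, count = 3
After iteration 4: z = 16, count = 4
After iteration 5: z = 32, count = 5
Loop ends.

Final answer: 32, 5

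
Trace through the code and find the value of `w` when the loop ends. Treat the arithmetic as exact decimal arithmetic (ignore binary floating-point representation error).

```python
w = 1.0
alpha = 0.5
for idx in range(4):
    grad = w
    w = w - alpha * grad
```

Let's trace through this code step by step.

Initialize: w = 1.0
Initialize: alpha = 0.5
Entering loop: for idx in range(4):
After iteration 1: idx = 0, w = 0.5, grad = 1.0
After iteration 2: idx = 1, w = 0.25, grad = 0.5
After iteration 3: idx = 2, w = 0.125, grad = 0.25
After iteration 4: idx = 3, w = 0.0625, grad = 0.125
Loop ends.

Final answer: 0.0625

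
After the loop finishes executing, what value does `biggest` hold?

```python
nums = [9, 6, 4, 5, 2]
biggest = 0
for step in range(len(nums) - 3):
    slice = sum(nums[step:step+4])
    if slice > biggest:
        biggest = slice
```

Let's trace through this code step by step.

Initialize: nums = [9, 6, 4, 5, 2]
Initialize: biggest = 0
Entering loop: for step in range(len(nums) - 3):
After iteration 1: step = 0, biggest = 24, slice = 24
After iteration 2: step = 1, biggest = 24, slice = 17
Loop ends.

Final answer: 24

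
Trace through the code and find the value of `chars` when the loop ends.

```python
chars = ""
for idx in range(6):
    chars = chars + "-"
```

Let's trace through this code step by step.

Initialize: chars = ''
Entering loop: for idx in range(6):
After iteration 1: idx = 0, chars = '-'
After iteration 2: idx = 1, chars = '--'
After iteration 3: idx = 2, chars = '---'
After iteration 4: idx = 3, chars = '----'
After iteration 5: idx = 4, chars = '-----'
After iteration 6: idx = 5, chars = '------'
Loop ends.

Final answer: '------'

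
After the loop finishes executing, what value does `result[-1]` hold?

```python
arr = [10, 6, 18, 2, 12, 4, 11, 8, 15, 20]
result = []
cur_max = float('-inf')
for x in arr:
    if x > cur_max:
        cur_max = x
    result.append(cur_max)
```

Let's trace through this code step by step.

Initialize: arr = [10, 6, 18, 2, 12, 4, 11, 8, 15, 20]
Initialize: result = []
Initialize: cur_max = -inf
Entering loop: for x in arr:
After iteration 1: x = 10, result = [10], cur_max = 10
After iteration 2: x = 6, result = [10, 10], cur_max = 10
After iteration 3: x = 18, result = [10, 10, 18], cur_max = 18
After iteration 4: x = 2, result = [10, 10, 18, 18], cur_max = 18
After iteration 5: x = 12, result = [10, 10, 18, 18, 18], cur_max = 18
After iteration 6: x = 4, result = [10, 10, 18, 18, 18, 18], cur_max = 18
After iteration 7: x = 11, result = [10, 10, 18, 18, 18, 18, 18], cur_max = 18
After iteration 8: x = 8, result = [10, 10, 18, 18, 18, 18, 18, 18], cur_max = 18
After iteration 9: x = 15, result = [10, 10, 18, 18, 18, 18, 18, 18, 18], cur_max = 18
After iteration 10: x = 20, result = [10, 10, 18, 18, 18, 18, 18, 18, 18, 20], cur_max = 20
Loop ends.
result[-1] = 20

Final answer: 20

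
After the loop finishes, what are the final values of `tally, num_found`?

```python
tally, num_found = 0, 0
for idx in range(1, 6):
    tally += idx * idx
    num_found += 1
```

Let's trace through this code step by step.

Initialize: tally = 0
Initialize: num_found = 0
Entering loop: for idx in range(1, 6):
After iteration 1: idx = 1, tally = 1, num_found = 1
After iteration 2: idx = 2, tally = 5, num_found = 2
After iteration 3: idx = 3, tally = 14, num_found = 3
After iteration 4: idx = 4, tally = 30, num_found = 4
After iteration 5: idx = 5, tally = 55, num_found = 5
Loop ends.

Final answer: 55, 5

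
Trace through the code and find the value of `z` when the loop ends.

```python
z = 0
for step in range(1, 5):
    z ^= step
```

Let's trace through this code step by step.

Initialize: z = 0
Entering loop: for step in range(1, 5):
After iteration 1: step = 1, z = 1
After iteration 2: step = 2, z = 3
After iteration 3: step = 3, z = 0
After iteration 4: step = 4, z = 4
Loop ends.

Final answer: 4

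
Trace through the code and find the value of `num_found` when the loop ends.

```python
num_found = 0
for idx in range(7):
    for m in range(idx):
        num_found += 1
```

Let's trace through this code step by step.

Initialize: num_found = 0
Entering loop: for idx in range(7):
After iteration 1: idx = 0, num_found = 0
After iteration 2: idx = 1, num_found = 1, m = 0
After iteration 3: idx = 2, num_found = 3, m = 1
After iteration 4: idx = 3, num_found = 6, m = 2
After iteration 5: idx = 4, num_found = 10, m = 3
After iteration 6: idx = 5, num_found = 15, m = 4
After iteration 7: idx = 6, num_found = 21, m = 5
Loop ends.

Final answer: 21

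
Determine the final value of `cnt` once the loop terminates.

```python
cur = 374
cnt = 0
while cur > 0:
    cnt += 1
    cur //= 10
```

Let's trace through this code step by step.

Initialize: cur = 374
Initialize: cnt = 0
Entering loop: while cur > 0:
After iteration 1: cur = 37, cnt = 1
After iteration 2: cur = 3, cnt = 2
After iteration 3: cur = 0, cnt = 3
Loop ends.

Final answer: 3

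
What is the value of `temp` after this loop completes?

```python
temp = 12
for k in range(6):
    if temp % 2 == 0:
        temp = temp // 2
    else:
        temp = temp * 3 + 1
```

Let's trace through this code step by step.

Initialize: temp = 12
Entering loop: for k in range(6):
After iteration 1: k = 0, temp = 6
After iteration 2: k = 1, temp = 3
After iteration 3: k = 2, temp = 10
After iteration 4: k = 3, temp = 5
After iteration 5: k = 4, temp = 16
After iteration 6: k = 5, temp = 8
Loop ends.

Final answer: 8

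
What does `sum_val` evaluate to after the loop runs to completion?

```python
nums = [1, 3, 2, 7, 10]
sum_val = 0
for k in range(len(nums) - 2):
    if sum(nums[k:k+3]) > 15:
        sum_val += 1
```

Let's trace through this code step by step.

Initialize: nums = [1, 3, 2, 7, 10]
Initialize: sum_val = 0
Entering loop: for k in range(len(nums) - 2):
After iteration 1: k = 0, sum_val = 0
After iteration 2: k = 1, sum_val = 0
After iteration 3: k = 2, sum_val = 1
Loop ends.

Final answer: 1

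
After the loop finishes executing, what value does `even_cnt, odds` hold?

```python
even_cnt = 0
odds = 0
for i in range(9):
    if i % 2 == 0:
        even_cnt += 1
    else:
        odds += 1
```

Let's trace through this code step by step.

Initialize: even_cnt = 0
Initialize: odds = 0
Entering loop: for i in range(9):
After iteration 1: i = 0, even_cnt = 1, odds = 0
After iteration 2: i = 1, even_cnt = 1, odds = 1
After iteration 3: i = 2, even_cnt = 2, odds = 1
After iteration 4: i = 3, even_cnt = 2, odds = 2
After iteration 5: i = 4, even_cnt = 3, odds = 2
After iteration 6: i = 5, even_cnt = 3, odds = 3
After iteration 7: i = 6, even_cnt = 4, odds = 3
After iteration 8: i = 7, even_cnt = 4, odds = 4
After iteration 9: i = 8, even_cnt = 5, odds = 4
Loop ends.

Final answer: 5, 4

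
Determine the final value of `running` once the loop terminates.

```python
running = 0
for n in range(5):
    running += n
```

Let's trace through this code step by step.

Initialize: running = 0
Entering loop: for n in range(5):
After iteration 1: n = 0, running = 0
After iteration 2: n = 1, running = 1
After iteration 3: n = 2, running = 3
After iteration 4: n = 3, running = 6
After iteration 5: n = 4, running = 10
Loop ends.

Final answer: 10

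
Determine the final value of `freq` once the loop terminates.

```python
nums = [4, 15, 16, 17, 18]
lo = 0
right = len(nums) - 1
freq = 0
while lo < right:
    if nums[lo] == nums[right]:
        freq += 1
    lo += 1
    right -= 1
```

Let's trace through this code step by step.

Initialize: nums = [4, 15, 16, 17, 18]
Initialize: lo = 0
Initialize: right = 4
Initialize: freq = 0
Entering loop: while lo < right:
After iteration 1: lo = 1, right = 3, freq = 0
After iteration 2: lo = 2, right = 2, freq = 0
Loop ends.

Final answer: 0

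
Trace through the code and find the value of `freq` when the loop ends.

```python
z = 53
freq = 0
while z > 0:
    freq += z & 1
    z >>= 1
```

Let's trace through this code step by step.

Initialize: z = 53
Initialize: freq = 0
Entering loop: while z > 0:
After iteration 1: z = 26, freq = 1
After iteration 2: z = 13, freq = 1
After iteration 3: z = 6, freq = 2
After iteration 4: z = 3, freq = 2
After iteration 5: z = 1, freq = 3
After iteration 6: z = 0, freq = 4
Loop ends.

Final answer: 4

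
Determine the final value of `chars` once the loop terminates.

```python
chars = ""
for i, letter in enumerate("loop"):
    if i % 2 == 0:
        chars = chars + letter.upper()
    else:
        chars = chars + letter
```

Let's trace through this code step by step.

Initialize: chars = ''
Entering loop: for i, letter in enumerate("loop"):
After iteration 1: i = 0, letter = 'l', chars = 'L'
After iteration 2: i = 1, letter = 'o', chars = 'Lo'
After iteration 3: i = 2, letter = 'o', chars = 'LoO'
After iteration 4: i = 3, letter = 'p', chars = 'LoOp'
Loop ends.

Final answer: 'LoOp'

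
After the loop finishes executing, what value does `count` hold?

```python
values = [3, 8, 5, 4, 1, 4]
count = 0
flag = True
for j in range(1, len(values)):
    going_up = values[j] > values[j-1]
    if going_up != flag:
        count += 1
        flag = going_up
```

Let's trace through this code step by step.

Initialize: values = [3, 8, 5, 4, 1, 4]
Initialize: count = 0
Initialize: flag = True
Entering loop: for j in range(1, len(values)):
After iteration 1: j = 1, count = 0, flag = True, going_up = True
After iteration 2: j = 2, count = 1, flag = False, going_up = False
After iteration 3: j = 3, count = 1, flag = False, going_up = False
After iteration 4: j = 4, count = 1, flag = False, going_up = False
After iteration 5: j = 5, count = 2, flag = True, going_up = True
Loop ends.

Final answer: 2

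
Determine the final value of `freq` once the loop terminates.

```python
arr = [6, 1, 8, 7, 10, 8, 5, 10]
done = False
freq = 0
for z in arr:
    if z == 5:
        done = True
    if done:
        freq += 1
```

Let's trace through this code step by step.

Initialize: arr = [6, 1, 8, 7, 10, 8, 5, 10]
Initialize: done = False
Initialize: freq = 0
Entering loop: for z in arr:
After iteration 1: z = 6, done = False, freq = 0
After iteration 2: z = 1, done = False, freq = 0
After iteration 3: z = 8, done = False, freq = 0
After iteration 4: z = 7, done = False, freq = 0
After iteration 5: z = 10, done = False, freq = 0
After iteration 6: z = 8, done = False, freq = 0
After iteration 7: z = 5, done = True, freq = 1
After iteration 8: z = 10, done = True, freq = 2
Loop ends.

Final answer: 2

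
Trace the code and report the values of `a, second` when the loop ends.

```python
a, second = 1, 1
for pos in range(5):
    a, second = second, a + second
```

Let's trace through this code step by step.

Initialize: a = 1
Initialize: second = 1
Entering loop: for pos in range(5):
After iteration 1: pos = 0, a = 1, second = 2
After iteration 2: pos = 1, a = 2, second = 3
After iteration 3: pos = 2, a = 3, second = 5
After iteration 4: pos = 3, a = 5, second = 8
After iteration 5: pos = 4, a = 8, second = 13
Loop ends.

Final answer: 8, 13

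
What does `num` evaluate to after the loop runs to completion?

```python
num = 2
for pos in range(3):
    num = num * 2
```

Let's trace through this code step by step.

Initialize: num = 2
Entering loop: for pos in range(3):
After iteration 1: pos = 0, num = 4
After iteration 2: pos = 1, num = 8
After iteration 3: pos = 2, num = 16
Loop ends.

Final answer: 16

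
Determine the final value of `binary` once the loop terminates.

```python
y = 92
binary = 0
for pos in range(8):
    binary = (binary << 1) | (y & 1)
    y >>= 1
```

Let's trace through this code step by step.

Initialize: y = 92
Initialize: binary = 0
Entering loop: for pos in range(8):
After iteration 1: pos = 0, y = 46, binary = 0
After iteration 2: pos = 1, y = 23, binary = 0
After iteration 3: pos = 2, y = 11, binary = 1
After iteration 4: pos = 3, y = 5, binary = 3
After iteration 5: pos = 4, y = 2, binary = 7
After iteration 6: pos = 5, y = 1, binary = 14
After iteration 7: pos = 6, y = 0, binary = 29
After iteration 8: pos = 7, y = 0, binary = 58
Loop ends.

Final answer: 58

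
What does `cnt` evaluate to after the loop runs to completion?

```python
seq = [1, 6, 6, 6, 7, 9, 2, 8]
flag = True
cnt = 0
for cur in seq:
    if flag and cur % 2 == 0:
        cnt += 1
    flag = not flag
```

Let's trace through this code step by step.

Initialize: seq = [1, 6, 6, 6, 7, 9, 2, 8]
Initialize: flag = True
Initialize: cnt = 0
Entering loop: for cur in seq:
After iteration 1: cur = 1, flag = False, cnt = 0
After iteration 2: cur = 6, flag = True, cnt = 0
After iteration 3: cur = 6, flag = False, cnt = 1
After iteration 4: cur = 6, flag = True, cnt = 1
After iteration 5: cur = 7, flag = False, cnt = 1
After iteration 6: cur = 9, flag = True, cnt = 1
After iteration 7: cur = 2, flag = False, cnt = 2
After iteration 8: cur = 8, flag = True, cnt = 2
Loop ends.

Final answer: 2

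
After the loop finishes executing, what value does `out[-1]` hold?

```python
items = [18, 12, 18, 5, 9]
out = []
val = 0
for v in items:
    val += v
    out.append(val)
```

Let's trace through this code step by step.

Initialize: items = [18, 12, 18, 5, 9]
Initialize: out = []
Initialize: val = 0
Entering loop: for v in items:
After iteration 1: v = 18, out = [18], val = 18
After iteration 2: v = 12, out = [18, 30], val = 30
After iteration 3: v = 18, out = [18, 30, 48], val = 48
After iteration 4: v = 5, out = [18, 30, 48, 53], val = 53
After iteration 5: v = 9, out = [18, 30, 48, 53, 62], val = 62
Loop ends.
out[-1] = 62

Final answer: 62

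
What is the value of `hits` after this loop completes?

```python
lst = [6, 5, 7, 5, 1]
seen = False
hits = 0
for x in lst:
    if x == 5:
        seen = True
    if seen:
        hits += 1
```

Let's trace through this code step by step.

Initialize: lst = [6, 5, 7, 5, 1]
Initialize: seen = False
Initialize: hits = 0
Entering loop: for x in lst:
After iteration 1: x = 6, seen = False, hits = 0
After iteration 2: x = 5, seen = True, hits = 1
After iteration 3: x = 7, seen = True, hits = 2
After iteration 4: x = 5, seen = True, hits = 3
After iteration 5: x = 1, seen = True, hits = 4
Loop ends.

Final answer: 4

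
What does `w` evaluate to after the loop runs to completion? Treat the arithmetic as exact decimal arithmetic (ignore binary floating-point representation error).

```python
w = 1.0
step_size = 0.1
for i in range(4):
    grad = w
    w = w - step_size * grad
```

Let's trace through this code step by step.

Initialize: w = 1.0
Initialize: step_size = 0.1
Entering loop: for i in range(4):
After iteration 1: i = 0, w = 0.9, grad = 1.0
After iteration 2: i = 1, w = 0.81, grad = 0.9
After iteration 3: i = 2, w = 0.729, grad = 0.81
After iteration 4: i = 3, w = 0.6561, grad = 0.729
Loop ends.

Final answer: 0.6561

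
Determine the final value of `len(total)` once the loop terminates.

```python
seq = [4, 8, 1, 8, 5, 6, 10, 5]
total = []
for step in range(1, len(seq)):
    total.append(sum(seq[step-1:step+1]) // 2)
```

Let's trace through this code step by step.

Initialize: seq = [4, 8, 1, 8, 5, 6, 10, 5]
Initialize: total = []
Entering loop: for step in range(1, len(seq)):
After iteration 1: step = 1, total = [6]
After iteration 2: step = 2, total = [6, 4]
After iteration 3: step = 3, total = [6, 4, 4]
After iteration 4: step = 4, total = [6, 4, 4, 6]
After iteration 5: step = 5, total = [6, 4, 4, 6, 5]
After iteration 6: step = 6, total = [6, 4, 4, 6, 5, 8]
After iteration 7: step = 7, total = [6, 4, 4, 6, 5, 8, 7]
Loop ends.
len(total) = 7

Final answer: 7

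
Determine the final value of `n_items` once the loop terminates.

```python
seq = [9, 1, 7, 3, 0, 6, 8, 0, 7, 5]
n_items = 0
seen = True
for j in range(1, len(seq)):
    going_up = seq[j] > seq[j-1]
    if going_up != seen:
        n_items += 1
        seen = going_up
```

Let's trace through this code step by step.

Initialize: seq = [9, 1, 7, 3, 0, 6, 8, 0, 7, 5]
Initialize: n_items = 0
Initialize: seen = True
Entering loop: for j in range(1, len(seq)):
After iteration 1: j = 1, n_items = 1, seen = False, going_up = False
After iteration 2: j = 2, n_items = 2, seen = True, going_up = True
After iteration 3: j = 3, n_items = 3, seen = False, going_up = False
After iteration 4: j = 4, n_items = 3, seen = False, going_up = False
After iteration 5: j = 5, n_items = 4, seen = True, going_up = True
After iteration 6: j = 6, n_items = 4, seen = True, going_up = True
After iteration 7: j = 7, n_items = 5, seen = False, going_up = False
After iteration 8: j = 8, n_items = 6, seen = True, going_up = True
After iteration 9: j = 9, n_items = 7, seen = False, going_up = False
Loop ends.

Final answer: 7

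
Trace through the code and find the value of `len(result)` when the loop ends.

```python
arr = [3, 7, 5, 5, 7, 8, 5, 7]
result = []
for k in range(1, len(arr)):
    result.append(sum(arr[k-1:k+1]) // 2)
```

Let's trace through this code step by step.

Initialize: arr = [3, 7, 5, 5, 7, 8, 5, 7]
Initialize: result = []
Entering loop: for k in range(1, len(arr)):
After iteration 1: k = 1, result = [5]
After iteration 2: k = 2, result = [5, 6]
After iteration 3: k = 3, result = [5, 6, 5]
After iteration 4: k = 4, result = [5, 6, 5, 6]
After iteration 5: k = 5, result = [5, 6, 5, 6, 7]
After iteration 6: k = 6, result = [5, 6, 5, 6, 7, 6]
After iteration 7: k = 7, result = [5, 6, 5, 6, 7, 6, 6]
Loop ends.
len(result) = 7

Final answer: 7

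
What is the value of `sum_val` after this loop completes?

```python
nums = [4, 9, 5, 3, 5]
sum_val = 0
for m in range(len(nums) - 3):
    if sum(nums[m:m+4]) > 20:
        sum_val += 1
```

Let's trace through this code step by step.

Initialize: nums = [4, 9, 5, 3, 5]
Initialize: sum_val = 0
Entering loop: for m in range(len(nums) - 3):
After iteration 1: m = 0, sum_val = 1
After iteration 2: m = 1, sum_val = 2
Loop ends.

Final answer: 2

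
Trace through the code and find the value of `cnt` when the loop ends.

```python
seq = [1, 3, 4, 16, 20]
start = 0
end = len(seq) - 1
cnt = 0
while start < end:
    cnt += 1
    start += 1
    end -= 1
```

Let's trace through this code step by step.

Initialize: seq = [1, 3, 4, 16, 20]
Initialize: start = 0
Initialize: end = 4
Initialize: cnt = 0
Entering loop: while start < end:
After iteration 1: start = 1, end = 3, cnt = 1
After iteration 2: start = 2, end = 2, cnt = 2
Loop ends.

Final answer: 2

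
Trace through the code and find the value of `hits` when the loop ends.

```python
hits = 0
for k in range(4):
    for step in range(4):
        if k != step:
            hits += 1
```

Let's trace through this code step by step.

Initialize: hits = 0
Entering loop: for k in range(4):
After iteration 1: k = 0, hits = 3
After iteration 2: k = 1, hits = 6
After iteration 3: k = 2, hits = 9
After iteration 4: k = 3, hits = 12
Loop ends.

Final answer: 12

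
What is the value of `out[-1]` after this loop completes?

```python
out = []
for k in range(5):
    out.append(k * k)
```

Let's trace through this code step by step.

Initialize: out = []
Entering loop: for k in range(5):
After iteration 1: k = 0, out = [0]
After iteration 2: k = 1, out = [0, 1]
After iteration 3: k = 2, out = [0, 1, 4]
After iteration 4: k = 3, out = [0, 1, 4, 9]
After iteration 5: k = 4, out = [0, 1, 4, 9, 16]
Loop ends.
out[-1] = 16

Final answer: 16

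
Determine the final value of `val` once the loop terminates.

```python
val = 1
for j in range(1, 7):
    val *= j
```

Let's trace through this code step by step.

Initialize: val = 1
Entering loop: for j in range(1, 7):
After iteration 1: j = 1, val = 1
After iteration 2: j = 2, val = 2
After iteration 3: j = 3, val = 6
After iteration 4: j = 4, val = 24
After iteration 5: j = 5, val = 120
After iteration 6: j = 6, val = 720
Loop ends.

Final answer: 720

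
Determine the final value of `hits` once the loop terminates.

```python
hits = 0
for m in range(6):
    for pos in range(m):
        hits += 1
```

Let's trace through this code step by step.

Initialize: hits = 0
Entering loop: for m in range(6):
After iteration 1: m = 0, hits = 0
After iteration 2: m = 1, hits = 1, pos = 0
After iteration 3: m = 2, hits = 3, pos = 1
After iteration 4: m = 3, hits = 6, pos = 2
After iteration 5: m = 4, hits = 10, pos = 3
After iteration 6: m = 5, hits = 15, pos = 4
Loop ends.

Final answer: 15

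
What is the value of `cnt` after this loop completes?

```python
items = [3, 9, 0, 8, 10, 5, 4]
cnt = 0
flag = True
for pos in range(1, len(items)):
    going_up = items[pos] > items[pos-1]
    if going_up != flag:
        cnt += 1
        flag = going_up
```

Let's trace through this code step by step.

Initialize: items = [3, 9, 0, 8, 10, 5, 4]
Initialize: cnt = 0
Initialize: flag = True
Entering loop: for pos in range(1, len(items)):
After iteration 1: pos = 1, cnt = 0, flag = True, going_up = True
After iteration 2: pos = 2, cnt = 1, flag = False, going_up = False
After iteration 3: pos = 3, cnt = 2, flag = True, going_up = True
After iteration 4: pos = 4, cnt = 2, flag = True, going_up = True
After iteration 5: pos = 5, cnt = 3, flag = False, going_up = False
After iteration 6: pos = 6, cnt = 3, flag = False, going_up = False
Loop ends.

Final answer: 3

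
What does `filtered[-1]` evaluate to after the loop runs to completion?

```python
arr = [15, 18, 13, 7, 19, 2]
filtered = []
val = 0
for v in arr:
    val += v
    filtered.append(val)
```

Let's trace through this code step by step.

Initialize: arr = [15, 18, 13, 7, 19, 2]
Initialize: filtered = []
Initialize: val = 0
Entering loop: for v in arr:
After iteration 1: v = 15, filtered = [15], val = 15
After iteration 2: v = 18, filtered = [15, 33], val = 33
After iteration 3: v = 13, filtered = [15, 33, 46], val = 46
After iteration 4: v = 7, filtered = [15, 33, 46, 53], val = 53
After iteration 5: v = 19, filtered = [15, 33, 46, 53, 72], val = 72
After iteration 6: v = 2, filtered = [15, 33, 46, 53, 72, 74], val = 74
Loop ends.
filtered[-1] = 74

Final answer: 74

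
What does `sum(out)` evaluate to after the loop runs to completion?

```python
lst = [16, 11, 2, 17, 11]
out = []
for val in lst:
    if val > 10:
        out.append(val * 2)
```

Let's trace through this code step by step.

Initialize: lst = [16, 11, 2, 17, 11]
Initialize: out = []
Entering loop: for val in lst:
After iteration 1: val = 16, out = [32]
After iteration 2: val = 11, out = [32, 22]
After iteration 3: val = 2, out = [32, 22]
After iteration 4: val = 17, out = [32, 22, 34]
After iteration 5: val = 11, out = [32, 22, 34, 22]
Loop ends.
sum(out) = 110

Final answer: 110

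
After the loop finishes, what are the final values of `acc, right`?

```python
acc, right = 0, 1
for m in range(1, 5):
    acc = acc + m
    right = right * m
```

Let's trace through this code step by step.

Initialize: acc = 0
Initialize: right = 1
Entering loop: for m in range(1, 5):
After iteration 1: m = 1, acc = 1, right = 1
After iteration 2: m = 2, acc = 3, right = 2
After iteration 3: m = 3, acc = 6, right = 6
After iteration 4: m = 4, acc = 10, right = 24
Loop ends.

Final answer: 10, 24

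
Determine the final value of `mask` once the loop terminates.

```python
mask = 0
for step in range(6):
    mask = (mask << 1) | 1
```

Let's trace through this code step by step.

Initialize: mask = 0
Entering loop: for step in range(6):
After iteration 1: step = 0, mask = 1
After iteration 2: step = 1, mask = 3
After iteration 3: step = 2, mask = 7
After iteration 4: step = 3, mask = 15
After iteration 5: step = 4, mask = 31
After iteration 6: step = 5, mask = 63
Loop ends.

Final answer: 63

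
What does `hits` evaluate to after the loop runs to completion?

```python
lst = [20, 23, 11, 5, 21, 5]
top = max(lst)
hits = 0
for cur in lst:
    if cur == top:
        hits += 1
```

Let's trace through this code step by step.

Initialize: lst = [20, 23, 11, 5, 21, 5]
Initialize: top = 23
Initialize: hits = 0
Entering loop: for cur in lst:
After iteration 1: cur = 20, hits = 0
After iteration 2: cur = 23, hits = 1
After iteration 3: cur = 11, hits = 1
After iteration 4: cur = 5, hits = 1
After iteration 5: cur = 21, hits = 1
After iteration 6: cur = 5, hits = 1
Loop ends.

Final answer: 1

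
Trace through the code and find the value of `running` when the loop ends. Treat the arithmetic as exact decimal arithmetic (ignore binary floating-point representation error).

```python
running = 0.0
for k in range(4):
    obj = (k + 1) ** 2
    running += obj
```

Let's trace through this code step by step.

Initialize: running = 0.0
Entering loop: for k in range(4):
After iteration 1: k = 0, running = 1.0, obj = 1
After iteration 2: k = 1, running = 5.0, obj = 4
After iteration 3: k = 2, running = 14.0, obj = 9
After iteration 4: k = 3, running = 30.0, obj = 16
Loop ends.

Final answer: 30.0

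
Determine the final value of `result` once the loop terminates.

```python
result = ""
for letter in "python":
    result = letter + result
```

Let's trace through this code step by step.

Initialize: result = ''
Entering loop: for letter in "python":
After iteration 1: letter = 'p', result = 'p'
After iteration 2: letter = 'y', result = 'yp'
After iteration 3: letter = 't', result = 'typ'
After iteration 4: letter = 'h', result = 'htyp'
After iteration 5: letter = 'o', result = 'ohtyp'
After iteration 6: letter = 'n', result = 'nohtyp'
Loop ends.

Final answer: 'nohtyp'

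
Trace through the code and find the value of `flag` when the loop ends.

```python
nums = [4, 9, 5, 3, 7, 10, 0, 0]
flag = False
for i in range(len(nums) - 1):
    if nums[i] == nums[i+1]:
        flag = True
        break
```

Let's trace through this code step by step.

Initialize: nums = [4, 9, 5, 3, 7, 10, 0, 0]
Initialize: flag = False
Entering loop: for i in range(len(nums) - 1):
After iteration 1: i = 0, flag = False
After iteration 2: i = 1, flag = False
After iteration 3: i = 2, flag = False
After iteration 4: i = 3, flag = False
After iteration 5: i = 4, flag = False
After iteration 6: i = 5, flag = False
After iteration 7: i = 6, flag = True
Loop ends.

Final answer: True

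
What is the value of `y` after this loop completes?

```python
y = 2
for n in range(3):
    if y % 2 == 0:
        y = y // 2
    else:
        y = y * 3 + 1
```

Let's trace through this code step by step.

Initialize: y = 2
Entering loop: for n in range(3):
After iteration 1: n = 0, y = 1
After iteration 2: n = 1, y = 4
After iteration 3: n = 2, y = 2
Loop ends.

Final answer: 2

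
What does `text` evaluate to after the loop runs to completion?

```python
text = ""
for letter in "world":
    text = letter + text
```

Let's trace through this code step by step.

Initialize: text = ''
Entering loop: for letter in "world":
After iteration 1: letter = 'w', text = 'w'
After iteration 2: letter = 'o', text = 'ow'
After iteration 3: letter = 'r', text = 'row'
After iteration 4: letter = 'l', text = 'lrow'
After iteration 5: letter = 'd', text = 'dlrow'
Loop ends.

Final answer: 'dlrow'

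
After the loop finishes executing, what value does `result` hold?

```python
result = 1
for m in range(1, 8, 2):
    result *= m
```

Let's trace through this code step by step.

Initialize: result = 1
Entering loop: for m in range(1, 8, 2):
After iteration 1: m = 1, result = 1
After iteration 2: m = 3, result = 3
After iteration 3: m = 5, result = 15
After iteration 4: m = 7, result = 105
Loop ends.

Final answer: 105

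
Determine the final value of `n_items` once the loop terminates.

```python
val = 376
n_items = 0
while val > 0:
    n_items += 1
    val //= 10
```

Let's trace through this code step by step.

Initialize: val = 376
Initialize: n_items = 0
Entering loop: while val > 0:
After iteration 1: val = 37, n_items = 1
After iteration 2: val = 3, n_items = 2
After iteration 3: val = 0, n_items = 3
Loop ends.

Final answer: 3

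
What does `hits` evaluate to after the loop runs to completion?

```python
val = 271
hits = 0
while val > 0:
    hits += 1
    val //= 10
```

Let's trace through this code step by step.

Initialize: val = 271
Initialize: hits = 0
Entering loop: while val > 0:
After iteration 1: val = 27, hits = 1
After iteration 2: val = 2, hits = 2
After iteration 3: val = 0, hits = 3
Loop ends.

Final answer: 3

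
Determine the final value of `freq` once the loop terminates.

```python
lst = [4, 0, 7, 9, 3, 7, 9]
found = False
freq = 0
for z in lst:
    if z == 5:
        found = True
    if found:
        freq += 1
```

Let's trace through this code step by step.

Initialize: lst = [4, 0, 7, 9, 3, 7, 9]
Initialize: found = False
Initialize: freq = 0
Entering loop: for z in lst:
After iteration 1: z = 4, freq = 0
After iteration 2: z = 0, freq = 0
After iteration 3: z = 7, freq = 0
After iteration 4: z = 9, freq = 0
After iteration 5: z = 3, freq = 0
After iteration 6: z = 7, freq = 0
After iteration 7: z = 9, freq = 0
Loop ends.

Final answer: 0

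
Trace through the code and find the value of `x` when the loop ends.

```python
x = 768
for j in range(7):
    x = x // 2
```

Let's trace through this code step by step.

Initialize: x = 768
Entering loop: for j in range(7):
After iteration 1: j = 0, x = 384
After iteration 2: j = 1, x = 192
After iteration 3: j = 2, x = 96
After iteration 4: j = 3, x = 48
After iteration 5: j = 4, x = 24
After iteration 6: j = 5, x = 12
After iteration 7: j = 6, x = 6
Loop ends.

Final answer: 6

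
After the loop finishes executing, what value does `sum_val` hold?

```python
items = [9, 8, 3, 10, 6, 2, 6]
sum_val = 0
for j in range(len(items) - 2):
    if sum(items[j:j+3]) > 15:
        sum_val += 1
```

Let's trace through this code step by step.

Initialize: items = [9, 8, 3, 10, 6, 2, 6]
Initialize: sum_val = 0
Entering loop: for j in range(len(items) - 2):
After iteration 1: j = 0, sum_val = 1
After iteration 2: j = 1, sum_val = 2
After iteration 3: j = 2, sum_val = 3
After iteration 4: j = 3, sum_val = 4
After iteration 5: j = 4, sum_val = 4
Loop ends.

Final answer: 4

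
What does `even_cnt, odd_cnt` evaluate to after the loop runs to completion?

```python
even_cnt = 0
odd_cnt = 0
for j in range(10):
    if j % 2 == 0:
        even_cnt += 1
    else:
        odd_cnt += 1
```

Let's trace through this code step by step.

Initialize: even_cnt = 0
Initialize: odd_cnt = 0
Entering loop: for j in range(10):
After iteration 1: j = 0, even_cnt = 1, odd_cnt = 0
After iteration 2: j = 1, even_cnt = 1, odd_cnt = 1
After iteration 3: j = 2, even_cnt = 2, odd_cnt = 1
After iteration 4: j = 3, even_cnt = 2, odd_cnt = 2
After iteration 5: j = 4, even_cnt = 3, odd_cnt = 2
After iteration 6: j = 5, even_cnt = 3, odd_cnt = 3
After iteration 7: j = 6, even_cnt = 4, odd_cnt = 3
After iteration 8: j = 7, even_cnt = 4, odd_cnt = 4
After iteration 9: j = 8, even_cnt = 5, odd_cnt = 4
After iteration 10: j = 9, even_cnt = 5, odd_cnt = 5
Loop ends.

Final answer: 5, 5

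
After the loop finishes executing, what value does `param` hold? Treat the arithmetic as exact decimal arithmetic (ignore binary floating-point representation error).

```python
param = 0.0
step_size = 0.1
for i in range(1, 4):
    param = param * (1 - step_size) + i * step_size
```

Let's trace through this code step by step.

Initialize: param = 0.0
Initialize: step_size = 0.1
Entering loop: for i in range(1, 4):
After iteration 1: i = 1, param = 0.1
After iteration 2: i = 2, param = 0.29
After iteration 3: i = 3, param = 0.561
Loop ends.

Final answer: 0.561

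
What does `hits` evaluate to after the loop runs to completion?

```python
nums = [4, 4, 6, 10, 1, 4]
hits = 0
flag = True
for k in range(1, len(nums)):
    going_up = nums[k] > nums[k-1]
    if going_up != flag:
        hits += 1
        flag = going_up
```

Let's trace through this code step by step.

Initialize: nums = [4, 4, 6, 10, 1, 4]
Initialize: hits = 0
Initialize: flag = True
Entering loop: for k in range(1, len(nums)):
After iteration 1: k = 1, hits = 1, flag = False, going_up = False
After iteration 2: k = 2, hits = 2, flag = True, going_up = True
After iteration 3: k = 3, hits = 2, flag = True, going_up = True
After iteration 4: k = 4, hits = 3, flag = False, going_up = False
After iteration 5: k = 5, hits = 4, flag = True, going_up = True
Loop ends.

Final answer: 4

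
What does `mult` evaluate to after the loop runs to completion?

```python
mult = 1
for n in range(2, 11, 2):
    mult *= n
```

Let's trace through this code step by step.

Initialize: mult = 1
Entering loop: for n in range(2, 11, 2):
After iteration 1: n = 2, mult = 2
After iteration 2: n = 4, mult = 8
After iteration 3: n = 6, mult = 48
After iteration 4: n = 8, mult = 384
After iteration 5: n = 10, mult = 3840
Loop ends.

Final answer: 3840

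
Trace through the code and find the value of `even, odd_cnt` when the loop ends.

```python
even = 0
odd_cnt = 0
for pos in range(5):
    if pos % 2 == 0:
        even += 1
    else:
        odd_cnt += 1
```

Let's trace through this code step by step.

Initialize: even = 0
Initialize: odd_cnt = 0
Entering loop: for pos in range(5):
After iteration 1: pos = 0, even = 1, odd_cnt = 0
After iteration 2: pos = 1, even = 1, odd_cnt = 1
After iteration 3: pos = 2, even = 2, odd_cnt = 1
After iteration 4: pos = 3, even = 2, odd_cnt = 2
After iteration 5: pos = 4, even = 3, odd_cnt = 2
Loop ends.

Final answer: 3, 2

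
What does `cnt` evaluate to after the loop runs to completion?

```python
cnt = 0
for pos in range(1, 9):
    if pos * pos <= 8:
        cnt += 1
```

Let's trace through this code step by step.

Initialize: cnt = 0
Entering loop: for pos in range(1, 9):
After iteration 1: pos = 1, cnt = 1
After iteration 2: pos = 2, cnt = 2
After iteration 3: pos = 3, cnt = 2
After iteration 4: pos = 4, cnt = 2
After iteration 5: pos = 5, cnt = 2
After iteration 6: pos = 6, cnt = 2
After iteration 7: pos = 7, cnt = 2
After iteration 8: pos = 8, cnt = 2
Loop ends.

Final answer: 2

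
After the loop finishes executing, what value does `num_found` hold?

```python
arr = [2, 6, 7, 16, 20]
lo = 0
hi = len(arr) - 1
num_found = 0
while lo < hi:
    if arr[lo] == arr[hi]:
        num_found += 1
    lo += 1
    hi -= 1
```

Let's trace through this code step by step.

Initialize: arr = [2, 6, 7, 16, 20]
Initialize: lo = 0
Initialize: hi = 4
Initialize: num_found = 0
Entering loop: while lo < hi:
After iteration 1: lo = 1, hi = 3, num_found = 0
After iteration 2: lo = 2, hi = 2, num_found = 0
Loop ends.

Final answer: 0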